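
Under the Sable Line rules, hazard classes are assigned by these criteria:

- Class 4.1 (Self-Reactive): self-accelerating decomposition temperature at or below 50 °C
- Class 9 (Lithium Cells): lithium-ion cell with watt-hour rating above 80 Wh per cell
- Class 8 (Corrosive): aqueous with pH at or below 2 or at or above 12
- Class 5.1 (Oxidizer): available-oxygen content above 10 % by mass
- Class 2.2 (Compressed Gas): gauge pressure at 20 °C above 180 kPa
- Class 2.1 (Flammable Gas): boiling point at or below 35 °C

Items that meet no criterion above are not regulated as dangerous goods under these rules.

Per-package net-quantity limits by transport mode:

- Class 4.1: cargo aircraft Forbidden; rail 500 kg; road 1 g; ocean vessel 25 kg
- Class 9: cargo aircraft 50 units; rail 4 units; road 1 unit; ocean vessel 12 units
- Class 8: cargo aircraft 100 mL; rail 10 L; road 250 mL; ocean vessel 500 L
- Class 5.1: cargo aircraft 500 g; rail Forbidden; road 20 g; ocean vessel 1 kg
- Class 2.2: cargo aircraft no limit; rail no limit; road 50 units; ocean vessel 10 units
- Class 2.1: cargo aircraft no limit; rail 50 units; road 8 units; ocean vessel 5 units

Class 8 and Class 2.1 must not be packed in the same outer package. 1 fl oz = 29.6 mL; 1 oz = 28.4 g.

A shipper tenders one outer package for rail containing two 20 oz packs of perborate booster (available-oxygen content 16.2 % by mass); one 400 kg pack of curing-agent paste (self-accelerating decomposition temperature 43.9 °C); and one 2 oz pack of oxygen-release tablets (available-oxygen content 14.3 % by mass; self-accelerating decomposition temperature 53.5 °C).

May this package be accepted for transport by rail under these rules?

No

With available-oxygen content 16.2 % by mass (> 10 % by mass), the perborate booster falls in Class 5.1.
Curing-agent paste: self-accelerating decomposition temperature 43.9 °C ≤ 50 °C → Class 4.1 (Self-Reactive).
Available-oxygen content 14.3 % by mass meets the Class 5.1 criterion (Oxidizer), so the oxygen-release tablets are Class 5.1.
Class 5.1 net quantity: (two 20 oz packs = 1.136 kg) + (one 2 oz pack = 56.8 g) = 1192.8 g.
Class 5.1 is Forbidden by rail.
Class 4.1 quantity: 400 kg.
400 kg ≤ 500 kg (rail limit, Class 4.1) — within limit.
The segregation rule (Class 8 with Class 2.1) does not apply to Class 5.1 with Class 4.1.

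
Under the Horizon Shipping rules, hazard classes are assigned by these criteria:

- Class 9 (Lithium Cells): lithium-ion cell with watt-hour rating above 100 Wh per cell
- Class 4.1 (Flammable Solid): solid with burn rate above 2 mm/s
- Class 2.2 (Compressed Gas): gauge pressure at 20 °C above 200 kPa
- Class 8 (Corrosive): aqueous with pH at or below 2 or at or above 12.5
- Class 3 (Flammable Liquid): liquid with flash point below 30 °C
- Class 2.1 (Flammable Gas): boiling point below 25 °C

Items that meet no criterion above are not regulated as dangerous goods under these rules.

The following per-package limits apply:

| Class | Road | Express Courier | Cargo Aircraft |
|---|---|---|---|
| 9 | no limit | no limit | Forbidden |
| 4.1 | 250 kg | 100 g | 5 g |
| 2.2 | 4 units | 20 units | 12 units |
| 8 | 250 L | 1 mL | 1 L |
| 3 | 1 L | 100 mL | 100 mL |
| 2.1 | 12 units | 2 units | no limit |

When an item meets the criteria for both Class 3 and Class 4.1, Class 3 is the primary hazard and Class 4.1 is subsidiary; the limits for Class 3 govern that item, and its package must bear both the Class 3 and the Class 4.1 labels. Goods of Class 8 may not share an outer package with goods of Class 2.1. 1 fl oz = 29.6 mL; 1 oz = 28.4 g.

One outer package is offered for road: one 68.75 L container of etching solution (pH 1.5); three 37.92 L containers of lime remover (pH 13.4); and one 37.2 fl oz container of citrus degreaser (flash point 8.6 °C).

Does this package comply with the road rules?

No

With pH 1.5 (≤ 2), the etching solution falls in Class 8.
With pH 13.4 (≥ 12.5), the lime remover falls in Class 8.
With flash point 8.6 °C (< 30 °C), the citrus degreaser falls in Class 3.
Class 8 net quantity: 68.75 L + (three 37.92 L containers = 113.76 L) = 182.51 L.
182.51 L ≤ 250 L (road limit, Class 8) — within limit.
Class 3 quantity: one 37.2 fl oz container = 1101.12 mL.
1101.12 mL exceeds the road limit of 1 L for Class 3.
The segregation rule (Class 8 with Class 2.1) does not apply to Class 8 with Class 3.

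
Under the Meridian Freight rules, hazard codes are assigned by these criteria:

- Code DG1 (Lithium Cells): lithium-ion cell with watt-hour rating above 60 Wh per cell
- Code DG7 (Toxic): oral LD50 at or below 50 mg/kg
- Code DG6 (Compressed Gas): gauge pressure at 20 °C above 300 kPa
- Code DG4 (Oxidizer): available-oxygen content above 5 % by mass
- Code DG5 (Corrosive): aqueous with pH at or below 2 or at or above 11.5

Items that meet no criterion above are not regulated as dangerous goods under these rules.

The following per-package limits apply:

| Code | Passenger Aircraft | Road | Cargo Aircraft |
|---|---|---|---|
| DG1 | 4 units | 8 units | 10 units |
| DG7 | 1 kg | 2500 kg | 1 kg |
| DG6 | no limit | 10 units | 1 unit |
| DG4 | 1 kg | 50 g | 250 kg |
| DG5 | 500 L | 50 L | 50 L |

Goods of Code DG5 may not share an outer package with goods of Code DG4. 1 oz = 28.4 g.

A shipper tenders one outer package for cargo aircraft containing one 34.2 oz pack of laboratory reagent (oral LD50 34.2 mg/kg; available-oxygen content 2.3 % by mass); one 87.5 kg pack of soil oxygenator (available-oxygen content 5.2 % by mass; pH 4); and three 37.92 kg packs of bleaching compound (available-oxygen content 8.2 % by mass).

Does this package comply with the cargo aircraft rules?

The laboratory reagent has oral LD50 34.2 mg/kg, which is ≤ 50 mg/kg, so it is Code DG7 (Toxic).
Available-oxygen content 5.2 % by mass meets the Code DG4 criterion (Oxidizer), so the soil oxygenator is Code DG4.
The bleaching compound has available-oxygen content 8.2 % by mass, which is > 5 % by mass, so it is Code DG4 (Oxidizer).
Total Code DG4: 87.5 kg + (three 37.92 kg packs = 113.76 kg) = 201.26 kg.
That is within the Code DG4 cargo aircraft limit of 250 kg.
Code DG7 quantity: one 34.2 oz pack = 971.28 g.
971.28 g ≤ 1 kg (cargo aircraft limit, Code DG7) — within limit.
The segregation rule (Code DG5 with Code DG4) does not apply to Code DG4 with Code DG7.
Every hazard code is within its cargo aircraft limit and no segregation rule is violated.

Yes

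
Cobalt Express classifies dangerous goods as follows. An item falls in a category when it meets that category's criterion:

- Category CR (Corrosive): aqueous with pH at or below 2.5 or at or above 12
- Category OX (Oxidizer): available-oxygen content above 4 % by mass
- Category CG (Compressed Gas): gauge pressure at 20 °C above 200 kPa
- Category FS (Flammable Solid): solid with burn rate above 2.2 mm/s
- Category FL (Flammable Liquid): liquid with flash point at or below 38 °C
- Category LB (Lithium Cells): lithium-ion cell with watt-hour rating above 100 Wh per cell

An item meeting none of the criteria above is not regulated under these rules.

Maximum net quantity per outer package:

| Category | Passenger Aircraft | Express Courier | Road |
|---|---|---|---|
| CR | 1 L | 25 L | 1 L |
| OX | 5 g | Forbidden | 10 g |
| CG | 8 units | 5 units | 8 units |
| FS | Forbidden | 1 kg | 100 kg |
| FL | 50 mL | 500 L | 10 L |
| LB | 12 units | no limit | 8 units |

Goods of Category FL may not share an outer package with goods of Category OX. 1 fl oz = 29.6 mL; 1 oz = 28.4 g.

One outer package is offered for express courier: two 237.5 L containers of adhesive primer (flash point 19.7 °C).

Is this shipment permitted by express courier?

Yes

The adhesive primer has flash point 19.7 °C, which is ≤ 38 °C, so it is Category FL (Flammable Liquid).
Category FL quantity: two 237.5 L containers = 475 L.
That is within the Category FL express courier limit of 500 L.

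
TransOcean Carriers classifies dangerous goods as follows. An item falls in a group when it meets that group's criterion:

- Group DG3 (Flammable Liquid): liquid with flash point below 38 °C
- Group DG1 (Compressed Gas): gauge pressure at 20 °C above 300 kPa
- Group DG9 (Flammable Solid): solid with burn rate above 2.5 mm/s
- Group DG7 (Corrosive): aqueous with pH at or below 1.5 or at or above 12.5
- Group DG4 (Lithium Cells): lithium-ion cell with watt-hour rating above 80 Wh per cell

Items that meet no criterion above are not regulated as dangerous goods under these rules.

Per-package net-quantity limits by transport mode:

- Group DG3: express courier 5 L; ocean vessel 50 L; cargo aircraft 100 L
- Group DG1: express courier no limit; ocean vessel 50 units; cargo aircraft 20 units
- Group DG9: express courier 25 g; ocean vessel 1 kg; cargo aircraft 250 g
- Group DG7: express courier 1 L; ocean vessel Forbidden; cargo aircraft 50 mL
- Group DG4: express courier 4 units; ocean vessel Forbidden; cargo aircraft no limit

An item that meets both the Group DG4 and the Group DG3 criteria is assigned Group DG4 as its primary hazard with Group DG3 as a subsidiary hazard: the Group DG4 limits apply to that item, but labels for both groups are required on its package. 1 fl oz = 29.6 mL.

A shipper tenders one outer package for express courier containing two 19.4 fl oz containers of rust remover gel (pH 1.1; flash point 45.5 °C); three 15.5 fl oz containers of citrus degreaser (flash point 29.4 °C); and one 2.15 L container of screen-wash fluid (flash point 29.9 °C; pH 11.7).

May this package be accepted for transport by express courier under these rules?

No

pH 1.1 meets the Group DG7 criterion (Corrosive), so the rust remover gel is Group DG7.
The citrus degreaser has flash point 29.4 °C, which is < 38 °C, so it is Group DG3 (Flammable Liquid).
Screen-wash fluid: flash point 29.9 °C < 38 °C → Group DG3 (Flammable Liquid).
Group DG7 quantity: two 19.4 fl oz containers = 1148.48 mL.
1148.48 mL > 1 L (express courier limit, Group DG7) — over the limit.
Group DG3 net quantity: (three 15.5 fl oz containers = 1376.4 mL) + 2.15 L = 3526.4 mL.
3526.4 mL is within the express courier limit of 5 L for Group DG3.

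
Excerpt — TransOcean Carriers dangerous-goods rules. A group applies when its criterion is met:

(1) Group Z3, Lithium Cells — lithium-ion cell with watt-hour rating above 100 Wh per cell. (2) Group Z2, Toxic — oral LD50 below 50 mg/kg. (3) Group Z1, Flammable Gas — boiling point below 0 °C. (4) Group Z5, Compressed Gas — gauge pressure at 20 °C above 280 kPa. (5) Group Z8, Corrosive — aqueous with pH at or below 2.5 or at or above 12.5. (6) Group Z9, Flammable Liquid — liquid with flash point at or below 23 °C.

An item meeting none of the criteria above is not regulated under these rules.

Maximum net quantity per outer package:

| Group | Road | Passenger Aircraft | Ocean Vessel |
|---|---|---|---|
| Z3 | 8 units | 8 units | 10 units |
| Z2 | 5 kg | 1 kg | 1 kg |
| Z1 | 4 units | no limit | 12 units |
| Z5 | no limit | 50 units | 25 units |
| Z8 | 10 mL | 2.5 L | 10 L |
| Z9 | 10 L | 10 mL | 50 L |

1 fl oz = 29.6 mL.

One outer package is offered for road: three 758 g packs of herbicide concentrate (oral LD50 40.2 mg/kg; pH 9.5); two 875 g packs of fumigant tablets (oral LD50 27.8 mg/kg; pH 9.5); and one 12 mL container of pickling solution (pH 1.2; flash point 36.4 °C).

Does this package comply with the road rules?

No

Oral LD50 40.2 mg/kg meets the Group Z2 criterion (Toxic), so the herbicide concentrate is Group Z2.
Fumigant tablets: oral LD50 27.8 mg/kg < 50 mg/kg → Group Z2 (Toxic).
With pH 1.2 (≤ 2.5), the pickling solution falls in Group Z8.
Group Z2 net quantity: (three 758 g packs = 2.274 kg) + (two 875 g packs = 1.75 kg) = 4.024 kg.
That is within the Group Z2 road limit of 5 kg.
Group Z8 quantity: 12 mL.
12 mL exceeds the road limit of 10 mL for Group Z8.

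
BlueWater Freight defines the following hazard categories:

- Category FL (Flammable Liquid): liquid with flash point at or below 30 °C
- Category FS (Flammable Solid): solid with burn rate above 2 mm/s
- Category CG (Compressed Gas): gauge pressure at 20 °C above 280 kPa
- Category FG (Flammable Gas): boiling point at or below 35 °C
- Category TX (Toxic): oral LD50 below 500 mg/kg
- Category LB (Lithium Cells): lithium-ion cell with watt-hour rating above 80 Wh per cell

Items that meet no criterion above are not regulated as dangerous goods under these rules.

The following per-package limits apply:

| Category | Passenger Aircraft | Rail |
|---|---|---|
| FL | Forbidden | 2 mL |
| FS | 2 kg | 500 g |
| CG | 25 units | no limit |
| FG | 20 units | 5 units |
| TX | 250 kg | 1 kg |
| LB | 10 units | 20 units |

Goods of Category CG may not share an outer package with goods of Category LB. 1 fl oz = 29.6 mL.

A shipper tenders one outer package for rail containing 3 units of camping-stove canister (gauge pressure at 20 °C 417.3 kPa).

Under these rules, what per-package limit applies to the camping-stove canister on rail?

no limit

With gauge pressure at 20 °C 417.3 kPa (> 280 kPa), the camping-stove canister falls in Category CG.
The rail limit for Category CG is no limit.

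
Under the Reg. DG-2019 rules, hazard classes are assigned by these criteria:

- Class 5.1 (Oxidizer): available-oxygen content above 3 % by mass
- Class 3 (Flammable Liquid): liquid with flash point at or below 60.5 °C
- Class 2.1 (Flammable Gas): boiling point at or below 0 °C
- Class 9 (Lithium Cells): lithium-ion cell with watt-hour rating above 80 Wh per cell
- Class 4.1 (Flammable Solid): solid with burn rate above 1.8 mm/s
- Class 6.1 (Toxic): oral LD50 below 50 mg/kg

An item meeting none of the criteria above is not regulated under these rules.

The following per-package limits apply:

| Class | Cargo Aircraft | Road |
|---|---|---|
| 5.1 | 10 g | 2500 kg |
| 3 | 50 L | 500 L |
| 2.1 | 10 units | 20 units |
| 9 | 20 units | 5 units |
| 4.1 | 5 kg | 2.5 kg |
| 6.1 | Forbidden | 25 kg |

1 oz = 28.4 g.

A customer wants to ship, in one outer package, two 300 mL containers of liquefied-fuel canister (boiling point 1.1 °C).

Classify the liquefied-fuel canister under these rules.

boiling point 1.1 °C is not below 0 °C, so Class 2.1 does not apply.
No criterion is met, so the item is not regulated.

Not regulated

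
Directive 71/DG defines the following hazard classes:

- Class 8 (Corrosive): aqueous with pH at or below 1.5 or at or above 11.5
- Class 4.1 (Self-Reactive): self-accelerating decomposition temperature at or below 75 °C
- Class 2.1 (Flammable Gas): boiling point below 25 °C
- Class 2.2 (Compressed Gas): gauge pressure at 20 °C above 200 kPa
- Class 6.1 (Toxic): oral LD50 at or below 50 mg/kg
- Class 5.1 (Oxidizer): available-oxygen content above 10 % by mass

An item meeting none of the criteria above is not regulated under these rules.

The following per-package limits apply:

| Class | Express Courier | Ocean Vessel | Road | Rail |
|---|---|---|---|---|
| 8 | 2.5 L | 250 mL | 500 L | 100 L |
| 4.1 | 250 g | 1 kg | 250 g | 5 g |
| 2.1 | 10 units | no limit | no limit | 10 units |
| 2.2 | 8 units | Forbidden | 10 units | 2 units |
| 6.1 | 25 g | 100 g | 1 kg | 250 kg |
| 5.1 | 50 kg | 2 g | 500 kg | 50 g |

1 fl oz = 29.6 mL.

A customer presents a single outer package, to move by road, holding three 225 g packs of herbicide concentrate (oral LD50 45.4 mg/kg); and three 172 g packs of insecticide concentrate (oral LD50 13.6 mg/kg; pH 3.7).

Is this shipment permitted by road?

The herbicide concentrate has oral LD50 45.4 mg/kg, which is ≤ 50 mg/kg, so it is Class 6.1 (Toxic).
With oral LD50 13.6 mg/kg (≤ 50 mg/kg), the insecticide concentrate falls in Class 6.1.
Class 6.1 net quantity: (three 225 g packs = 675 g) + (three 172 g packs = 516 g) = 1.191 kg.
1.191 kg exceeds the road limit of 1 kg for Class 6.1.

No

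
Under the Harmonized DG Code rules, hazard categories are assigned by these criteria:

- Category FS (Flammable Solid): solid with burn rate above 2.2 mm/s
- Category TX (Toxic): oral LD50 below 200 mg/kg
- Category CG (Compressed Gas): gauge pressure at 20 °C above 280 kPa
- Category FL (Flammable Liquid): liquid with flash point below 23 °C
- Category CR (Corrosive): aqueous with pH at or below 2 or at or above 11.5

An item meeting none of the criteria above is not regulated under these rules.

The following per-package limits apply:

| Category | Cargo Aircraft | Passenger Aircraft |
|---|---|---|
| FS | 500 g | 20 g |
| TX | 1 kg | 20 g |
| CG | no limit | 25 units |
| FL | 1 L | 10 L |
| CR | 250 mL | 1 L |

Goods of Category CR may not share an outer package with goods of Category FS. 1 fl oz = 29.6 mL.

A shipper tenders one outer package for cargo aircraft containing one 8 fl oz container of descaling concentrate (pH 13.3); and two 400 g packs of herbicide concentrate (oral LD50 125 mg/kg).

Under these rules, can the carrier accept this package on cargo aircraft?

Yes

Descaling concentrate: pH 13.3 ≥ 11.5 → Category CR (Corrosive).
With oral LD50 125 mg/kg (< 200 mg/kg), the herbicide concentrate falls in Category TX.
Category TX quantity: two 400 g packs = 800 g.
800 g ≤ 1 kg (cargo aircraft limit, Category TX) — within limit.
Category CR quantity: one 8 fl oz container = 236.8 mL.
That is within the Category CR cargo aircraft limit of 250 mL.
The segregation rule (Category CR with Category FS) does not apply to Category TX with Category CR.
Every hazard category is within its cargo aircraft limit and no segregation rule is violated.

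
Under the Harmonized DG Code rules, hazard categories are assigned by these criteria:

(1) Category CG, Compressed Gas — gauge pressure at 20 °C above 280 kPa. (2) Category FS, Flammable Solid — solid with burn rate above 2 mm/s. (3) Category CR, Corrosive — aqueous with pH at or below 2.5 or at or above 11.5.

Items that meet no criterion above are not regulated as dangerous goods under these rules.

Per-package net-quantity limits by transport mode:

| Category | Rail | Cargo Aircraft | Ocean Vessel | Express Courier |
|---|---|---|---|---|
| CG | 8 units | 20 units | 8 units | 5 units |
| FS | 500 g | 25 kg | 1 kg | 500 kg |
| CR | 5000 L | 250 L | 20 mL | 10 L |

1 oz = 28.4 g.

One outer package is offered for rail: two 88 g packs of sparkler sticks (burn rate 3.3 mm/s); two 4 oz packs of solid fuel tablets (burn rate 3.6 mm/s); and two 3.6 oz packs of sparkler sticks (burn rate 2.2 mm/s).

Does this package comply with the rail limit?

No

Burn rate 3.3 mm/s meets the Category FS criterion (Flammable Solid), so the sparkler sticks are Category FS.
Burn rate 3.6 mm/s meets the Category FS criterion (Flammable Solid), so the solid fuel tablets are Category FS.
Sparkler sticks: burn rate 2.2 mm/s > 2 mm/s → Category FS (Flammable Solid).
Category FS net quantity: (two 88 g packs = 176 g) + (two 4 oz packs = 227.2 g) + (two 3.6 oz packs = 204.48 g) = 607.68 g.
607.68 g exceeds the rail limit of 500 g for Category FS.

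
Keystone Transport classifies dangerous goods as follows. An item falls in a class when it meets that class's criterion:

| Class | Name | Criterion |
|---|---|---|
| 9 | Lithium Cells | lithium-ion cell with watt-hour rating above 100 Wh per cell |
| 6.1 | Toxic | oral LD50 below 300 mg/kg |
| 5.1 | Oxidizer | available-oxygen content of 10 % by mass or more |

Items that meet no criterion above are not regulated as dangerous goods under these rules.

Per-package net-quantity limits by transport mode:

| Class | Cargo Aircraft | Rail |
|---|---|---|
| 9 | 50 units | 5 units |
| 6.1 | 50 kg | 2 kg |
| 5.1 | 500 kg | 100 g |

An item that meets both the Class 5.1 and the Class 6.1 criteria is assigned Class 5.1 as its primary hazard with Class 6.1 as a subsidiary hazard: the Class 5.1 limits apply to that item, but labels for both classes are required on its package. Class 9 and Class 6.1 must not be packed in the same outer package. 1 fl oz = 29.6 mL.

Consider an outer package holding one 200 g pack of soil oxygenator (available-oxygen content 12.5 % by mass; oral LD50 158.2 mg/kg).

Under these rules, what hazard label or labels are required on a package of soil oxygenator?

Class 5.1 and 6.1

Available-oxygen content 12.5 % by mass meets the Class 5.1 criterion (Oxidizer), so the soil oxygenator is Class 5.1.
Soil oxygenator: oral LD50 158.2 mg/kg < 300 mg/kg → Class 6.1 (Toxic).
By the precedence rule Class 5.1 is primary and Class 6.1 is subsidiary, and that rule requires both labels on the package.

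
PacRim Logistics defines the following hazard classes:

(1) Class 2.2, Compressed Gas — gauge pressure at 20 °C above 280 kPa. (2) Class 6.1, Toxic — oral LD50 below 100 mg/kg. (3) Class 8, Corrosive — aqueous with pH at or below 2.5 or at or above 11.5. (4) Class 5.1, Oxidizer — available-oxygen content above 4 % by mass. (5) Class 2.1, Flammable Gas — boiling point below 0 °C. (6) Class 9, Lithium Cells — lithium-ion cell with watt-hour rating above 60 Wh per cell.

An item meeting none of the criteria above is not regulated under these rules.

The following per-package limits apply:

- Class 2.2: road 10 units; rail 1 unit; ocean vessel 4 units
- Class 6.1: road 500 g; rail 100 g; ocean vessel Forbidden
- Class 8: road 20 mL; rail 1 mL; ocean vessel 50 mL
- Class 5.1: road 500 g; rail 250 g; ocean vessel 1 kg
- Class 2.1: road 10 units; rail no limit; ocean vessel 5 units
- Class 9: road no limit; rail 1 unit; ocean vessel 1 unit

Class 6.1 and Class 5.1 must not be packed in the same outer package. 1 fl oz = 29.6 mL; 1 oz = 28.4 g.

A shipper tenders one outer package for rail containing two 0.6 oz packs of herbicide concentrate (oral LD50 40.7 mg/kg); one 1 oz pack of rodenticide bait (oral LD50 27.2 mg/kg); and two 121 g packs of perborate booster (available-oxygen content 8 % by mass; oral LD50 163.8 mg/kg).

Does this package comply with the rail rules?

No

Herbicide concentrate: oral LD50 40.7 mg/kg < 100 mg/kg → Class 6.1 (Toxic).
The rodenticide bait has oral LD50 27.2 mg/kg, which is < 100 mg/kg, so it is Class 6.1 (Toxic).
Perborate booster: available-oxygen content 8 % by mass > 4 % by mass → Class 5.1 (Oxidizer).
Total Class 6.1: (two 0.6 oz packs = 34.08 g) + (one 1 oz pack = 28.4 g) = 62.48 g.
62.48 g is within the rail limit of 100 g for Class 6.1.
Class 5.1 quantity: two 121 g packs = 242 g.
242 g ≤ 250 g (rail limit, Class 5.1) — within limit.
Class 6.1 and Class 5.1 may not share an outer package.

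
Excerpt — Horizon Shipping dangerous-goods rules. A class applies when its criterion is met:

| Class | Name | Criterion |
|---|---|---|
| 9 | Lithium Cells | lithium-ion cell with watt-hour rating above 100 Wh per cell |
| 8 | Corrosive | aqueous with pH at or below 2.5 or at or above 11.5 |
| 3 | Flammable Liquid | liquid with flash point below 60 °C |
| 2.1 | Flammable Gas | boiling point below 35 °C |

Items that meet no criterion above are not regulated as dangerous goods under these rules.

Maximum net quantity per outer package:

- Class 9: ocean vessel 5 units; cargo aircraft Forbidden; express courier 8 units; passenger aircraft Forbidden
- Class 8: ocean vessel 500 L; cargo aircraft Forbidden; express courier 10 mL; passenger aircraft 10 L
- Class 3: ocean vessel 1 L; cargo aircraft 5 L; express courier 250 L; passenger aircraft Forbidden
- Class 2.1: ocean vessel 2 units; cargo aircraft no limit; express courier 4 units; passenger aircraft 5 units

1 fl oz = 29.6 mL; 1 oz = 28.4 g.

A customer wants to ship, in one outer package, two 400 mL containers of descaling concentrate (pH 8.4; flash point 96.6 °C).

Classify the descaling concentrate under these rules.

pH 8.4 is between 2.5 and 11.5, so Class 8 does not apply.
flash point 96.6 °C is not below 60 °C, so Class 3 does not apply.
No criterion is met, so the item is not regulated.

Not regulated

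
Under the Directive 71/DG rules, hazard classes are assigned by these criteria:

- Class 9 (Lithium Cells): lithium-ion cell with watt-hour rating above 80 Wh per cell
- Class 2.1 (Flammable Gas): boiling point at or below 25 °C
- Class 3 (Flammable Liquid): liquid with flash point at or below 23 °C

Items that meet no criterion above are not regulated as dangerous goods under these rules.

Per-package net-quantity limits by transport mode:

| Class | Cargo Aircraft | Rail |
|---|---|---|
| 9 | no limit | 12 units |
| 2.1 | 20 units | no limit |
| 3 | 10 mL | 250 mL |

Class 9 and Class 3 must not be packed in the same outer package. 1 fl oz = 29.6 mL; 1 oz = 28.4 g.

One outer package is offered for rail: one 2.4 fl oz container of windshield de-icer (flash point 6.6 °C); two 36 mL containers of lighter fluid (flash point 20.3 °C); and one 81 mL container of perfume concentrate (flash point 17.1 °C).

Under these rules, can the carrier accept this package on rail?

The windshield de-icer has flash point 6.6 °C, which is ≤ 23 °C, so it is Class 3 (Flammable Liquid).
With flash point 20.3 °C (≤ 23 °C), the lighter fluid falls in Class 3.
Perfume concentrate: flash point 17.1 °C ≤ 23 °C → Class 3 (Flammable Liquid).
Total Class 3: (one 2.4 fl oz container = 71.04 mL) + (two 36 mL containers = 72 mL) + 81 mL = 224.04 mL.
That is within the Class 3 rail limit of 250 mL.

Yes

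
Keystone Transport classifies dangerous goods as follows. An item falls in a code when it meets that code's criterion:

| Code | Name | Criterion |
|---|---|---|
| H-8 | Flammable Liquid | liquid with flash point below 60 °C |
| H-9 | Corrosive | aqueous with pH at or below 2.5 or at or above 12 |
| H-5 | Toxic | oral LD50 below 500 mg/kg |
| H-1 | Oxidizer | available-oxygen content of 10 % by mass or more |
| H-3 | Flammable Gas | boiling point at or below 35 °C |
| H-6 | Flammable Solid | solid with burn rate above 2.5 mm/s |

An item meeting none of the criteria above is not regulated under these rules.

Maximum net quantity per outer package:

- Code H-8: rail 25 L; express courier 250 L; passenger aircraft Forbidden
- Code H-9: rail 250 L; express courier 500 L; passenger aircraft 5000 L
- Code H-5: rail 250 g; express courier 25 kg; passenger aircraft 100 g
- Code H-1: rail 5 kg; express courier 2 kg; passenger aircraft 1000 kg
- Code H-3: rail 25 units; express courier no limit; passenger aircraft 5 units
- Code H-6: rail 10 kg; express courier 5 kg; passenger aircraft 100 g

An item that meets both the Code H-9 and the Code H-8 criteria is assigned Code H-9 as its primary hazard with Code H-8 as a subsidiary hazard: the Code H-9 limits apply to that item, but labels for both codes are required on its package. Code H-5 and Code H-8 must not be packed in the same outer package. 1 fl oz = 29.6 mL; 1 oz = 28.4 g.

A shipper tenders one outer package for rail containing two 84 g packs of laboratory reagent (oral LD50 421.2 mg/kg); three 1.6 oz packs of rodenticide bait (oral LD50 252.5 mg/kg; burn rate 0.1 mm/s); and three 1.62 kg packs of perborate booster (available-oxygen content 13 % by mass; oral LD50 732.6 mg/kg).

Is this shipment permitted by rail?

No

Oral LD50 421.2 mg/kg meets the Code H-5 criterion (Toxic), so the laboratory reagent is Code H-5.
Oral LD50 252.5 mg/kg meets the Code H-5 criterion (Toxic), so the rodenticide bait is Code H-5.
Perborate booster: available-oxygen content 13 % by mass ≥ 10 % by mass → Code H-1 (Oxidizer).
Code H-5 net quantity: (two 84 g packs = 168 g) + (three 1.6 oz packs = 136.32 g) = 304.32 g.
304.32 g > 250 g (rail limit, Code H-5) — over the limit.
Code H-1 quantity: three 1.62 kg packs = 4.86 kg.
4.86 kg ≤ 5 kg (rail limit, Code H-1) — within limit.
The segregation rule (Code H-5 with Code H-8) does not apply to Code H-5 with Code H-1.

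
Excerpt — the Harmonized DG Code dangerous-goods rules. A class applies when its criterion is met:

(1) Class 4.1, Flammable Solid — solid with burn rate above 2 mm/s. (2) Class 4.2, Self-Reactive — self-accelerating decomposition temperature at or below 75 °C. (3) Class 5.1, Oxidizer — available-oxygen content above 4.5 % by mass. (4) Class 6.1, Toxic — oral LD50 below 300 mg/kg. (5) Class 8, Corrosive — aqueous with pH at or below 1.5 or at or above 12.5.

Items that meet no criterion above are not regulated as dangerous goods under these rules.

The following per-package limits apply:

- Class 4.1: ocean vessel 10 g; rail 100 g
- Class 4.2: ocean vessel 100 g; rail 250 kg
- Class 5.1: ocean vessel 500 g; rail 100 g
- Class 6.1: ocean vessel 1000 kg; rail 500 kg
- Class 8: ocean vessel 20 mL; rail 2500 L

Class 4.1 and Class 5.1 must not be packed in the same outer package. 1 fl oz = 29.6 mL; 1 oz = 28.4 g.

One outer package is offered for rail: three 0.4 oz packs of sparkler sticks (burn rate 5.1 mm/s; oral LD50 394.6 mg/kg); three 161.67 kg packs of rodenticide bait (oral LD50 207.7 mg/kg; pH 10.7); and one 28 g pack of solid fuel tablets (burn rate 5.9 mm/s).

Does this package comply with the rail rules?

Yes

With burn rate 5.1 mm/s (> 2 mm/s), the sparkler sticks fall in Class 4.1.
The rodenticide bait has oral LD50 207.7 mg/kg, which is < 300 mg/kg, so it is Class 6.1 (Toxic).
The solid fuel tablets have burn rate 5.9 mm/s, which is > 2 mm/s, so they are Class 4.1 (Flammable Solid).
Class 4.1 net quantity: (three 0.4 oz packs = 34.08 g) + 28 g = 62.08 g.
62.08 g is within the rail limit of 100 g for Class 4.1.
Class 6.1 quantity: three 161.67 kg packs = 485.01 kg.
485.01 kg is within the rail limit of 500 kg for Class 6.1.
The segregation rule (Class 4.1 with Class 5.1) does not apply to Class 4.1 with Class 6.1.
Every hazard class is within its rail limit and no segregation rule is violated.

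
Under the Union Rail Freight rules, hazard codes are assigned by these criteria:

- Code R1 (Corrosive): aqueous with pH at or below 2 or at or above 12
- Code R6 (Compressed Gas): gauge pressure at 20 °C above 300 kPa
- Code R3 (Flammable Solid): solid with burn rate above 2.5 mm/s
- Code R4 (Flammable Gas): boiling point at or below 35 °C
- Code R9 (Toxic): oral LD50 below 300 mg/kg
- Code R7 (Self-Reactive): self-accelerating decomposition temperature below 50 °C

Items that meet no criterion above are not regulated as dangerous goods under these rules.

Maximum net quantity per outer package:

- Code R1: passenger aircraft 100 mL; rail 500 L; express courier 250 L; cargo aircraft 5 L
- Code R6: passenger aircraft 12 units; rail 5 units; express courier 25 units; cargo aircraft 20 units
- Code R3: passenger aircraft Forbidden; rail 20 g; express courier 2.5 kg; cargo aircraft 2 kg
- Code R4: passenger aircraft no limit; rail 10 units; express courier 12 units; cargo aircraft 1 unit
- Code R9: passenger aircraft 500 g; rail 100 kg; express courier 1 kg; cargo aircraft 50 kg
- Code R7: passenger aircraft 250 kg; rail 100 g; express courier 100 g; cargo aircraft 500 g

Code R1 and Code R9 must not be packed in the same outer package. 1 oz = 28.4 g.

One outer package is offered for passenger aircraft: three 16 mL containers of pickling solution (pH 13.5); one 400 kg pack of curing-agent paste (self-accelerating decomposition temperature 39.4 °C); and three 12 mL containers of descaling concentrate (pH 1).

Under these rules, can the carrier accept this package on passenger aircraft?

No

With pH 13.5 (≥ 12), the pickling solution falls in Code R1.
With self-accelerating decomposition temperature 39.4 °C (< 50 °C), the curing-agent paste falls in Code R7.
The descaling concentrate has pH 1, which is ≤ 2, so it is Code R1 (Corrosive).
Total Code R1: (three 16 mL containers = 48 mL) + (three 12 mL containers = 36 mL) = 84 mL.
84 mL ≤ 100 mL (passenger aircraft limit, Code R1) — within limit.
Code R7 quantity: 400 kg.
That exceeds the Code R7 passenger aircraft limit of 250 kg.
The segregation rule (Code R1 with Code R9) does not apply to Code R1 with Code R7.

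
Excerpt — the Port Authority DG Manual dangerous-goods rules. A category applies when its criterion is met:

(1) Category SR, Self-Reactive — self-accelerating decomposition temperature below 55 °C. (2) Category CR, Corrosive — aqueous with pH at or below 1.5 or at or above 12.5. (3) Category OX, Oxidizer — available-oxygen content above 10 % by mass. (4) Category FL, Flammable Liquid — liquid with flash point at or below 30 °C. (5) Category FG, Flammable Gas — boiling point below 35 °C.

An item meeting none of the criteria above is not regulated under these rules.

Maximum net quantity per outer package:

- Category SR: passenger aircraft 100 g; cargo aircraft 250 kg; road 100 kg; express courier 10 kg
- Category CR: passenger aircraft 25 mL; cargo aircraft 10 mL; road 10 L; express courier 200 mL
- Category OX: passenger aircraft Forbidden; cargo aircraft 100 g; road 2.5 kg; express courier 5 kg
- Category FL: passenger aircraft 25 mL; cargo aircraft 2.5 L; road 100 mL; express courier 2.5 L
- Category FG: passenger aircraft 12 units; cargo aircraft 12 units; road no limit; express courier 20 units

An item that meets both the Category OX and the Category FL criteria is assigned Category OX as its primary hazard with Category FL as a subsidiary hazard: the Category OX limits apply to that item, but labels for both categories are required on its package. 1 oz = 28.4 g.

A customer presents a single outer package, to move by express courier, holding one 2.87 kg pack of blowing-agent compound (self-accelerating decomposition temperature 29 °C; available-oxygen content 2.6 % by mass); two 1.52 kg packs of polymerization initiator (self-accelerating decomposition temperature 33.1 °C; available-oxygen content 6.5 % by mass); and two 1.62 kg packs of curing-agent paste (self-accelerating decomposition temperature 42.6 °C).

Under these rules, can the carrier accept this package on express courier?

Yes

The blowing-agent compound has self-accelerating decomposition temperature 29 °C, which is < 55 °C, so it is Category SR (Self-Reactive).
The polymerization initiator has self-accelerating decomposition temperature 33.1 °C, which is < 55 °C, so it is Category SR (Self-Reactive).
The curing-agent paste has self-accelerating decomposition temperature 42.6 °C, which is < 55 °C, so it is Category SR (Self-Reactive).
Category SR net quantity: 2.87 kg + (two 1.52 kg packs = 3.04 kg) + (two 1.62 kg packs = 3.24 kg) = 9.15 kg.
9.15 kg ≤ 10 kg (express courier limit, Category SR) — within limit.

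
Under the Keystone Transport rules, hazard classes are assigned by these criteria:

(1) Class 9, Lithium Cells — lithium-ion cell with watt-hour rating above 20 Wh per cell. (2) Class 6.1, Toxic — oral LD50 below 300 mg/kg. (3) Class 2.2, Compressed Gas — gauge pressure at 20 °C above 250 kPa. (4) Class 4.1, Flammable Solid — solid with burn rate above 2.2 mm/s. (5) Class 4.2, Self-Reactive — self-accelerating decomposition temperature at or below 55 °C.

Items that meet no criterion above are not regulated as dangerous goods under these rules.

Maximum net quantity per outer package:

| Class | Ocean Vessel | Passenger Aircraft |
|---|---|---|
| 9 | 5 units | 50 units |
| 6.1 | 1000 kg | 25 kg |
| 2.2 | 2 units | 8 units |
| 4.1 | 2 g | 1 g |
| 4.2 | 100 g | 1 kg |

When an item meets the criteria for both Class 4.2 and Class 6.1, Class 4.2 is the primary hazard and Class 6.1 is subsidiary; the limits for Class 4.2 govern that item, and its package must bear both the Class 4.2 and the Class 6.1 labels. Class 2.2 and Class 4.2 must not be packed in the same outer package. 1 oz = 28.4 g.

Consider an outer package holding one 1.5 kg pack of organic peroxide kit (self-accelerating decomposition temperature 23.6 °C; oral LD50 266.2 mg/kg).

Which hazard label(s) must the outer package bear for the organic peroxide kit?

With self-accelerating decomposition temperature 23.6 °C (≤ 55 °C), the organic peroxide kit falls in Class 4.2.
Organic peroxide kit: oral LD50 266.2 mg/kg < 300 mg/kg → Class 6.1 (Toxic).
By the precedence rule Class 4.2 is primary and Class 6.1 is subsidiary, and that rule requires both labels on the package.

Class 4.2 and 6.1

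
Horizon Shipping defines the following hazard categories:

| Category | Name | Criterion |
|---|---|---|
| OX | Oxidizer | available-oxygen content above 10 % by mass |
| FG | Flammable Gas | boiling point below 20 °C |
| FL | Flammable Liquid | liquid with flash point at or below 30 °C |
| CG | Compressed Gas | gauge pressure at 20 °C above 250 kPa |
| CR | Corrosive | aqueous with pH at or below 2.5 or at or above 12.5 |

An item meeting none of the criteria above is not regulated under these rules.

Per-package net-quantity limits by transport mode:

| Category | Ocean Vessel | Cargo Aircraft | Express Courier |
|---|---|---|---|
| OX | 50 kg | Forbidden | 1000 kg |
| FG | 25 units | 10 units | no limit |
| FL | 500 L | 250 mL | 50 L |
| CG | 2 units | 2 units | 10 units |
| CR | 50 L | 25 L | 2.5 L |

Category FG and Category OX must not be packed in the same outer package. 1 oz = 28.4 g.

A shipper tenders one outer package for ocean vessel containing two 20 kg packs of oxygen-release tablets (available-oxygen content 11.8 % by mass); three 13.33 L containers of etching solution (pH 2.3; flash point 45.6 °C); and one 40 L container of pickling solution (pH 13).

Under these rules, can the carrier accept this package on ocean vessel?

No

Oxygen-release tablets: available-oxygen content 11.8 % by mass > 10 % by mass → Category OX (Oxidizer).
With pH 2.3 (≤ 2.5), the etching solution falls in Category CR.
pH 13 meets the Category CR criterion (Corrosive), so the pickling solution is Category CR.
Category CR net quantity: (three 13.33 L containers = 39.99 L) + 40 L = 79.99 L.
79.99 L exceeds the ocean vessel limit of 50 L for Category CR.
Category OX quantity: two 20 kg packs = 40 kg.
40 kg ≤ 50 kg (ocean vessel limit, Category OX) — within limit.
The segregation rule (Category FG with Category OX) does not apply to Category CR with Category OX.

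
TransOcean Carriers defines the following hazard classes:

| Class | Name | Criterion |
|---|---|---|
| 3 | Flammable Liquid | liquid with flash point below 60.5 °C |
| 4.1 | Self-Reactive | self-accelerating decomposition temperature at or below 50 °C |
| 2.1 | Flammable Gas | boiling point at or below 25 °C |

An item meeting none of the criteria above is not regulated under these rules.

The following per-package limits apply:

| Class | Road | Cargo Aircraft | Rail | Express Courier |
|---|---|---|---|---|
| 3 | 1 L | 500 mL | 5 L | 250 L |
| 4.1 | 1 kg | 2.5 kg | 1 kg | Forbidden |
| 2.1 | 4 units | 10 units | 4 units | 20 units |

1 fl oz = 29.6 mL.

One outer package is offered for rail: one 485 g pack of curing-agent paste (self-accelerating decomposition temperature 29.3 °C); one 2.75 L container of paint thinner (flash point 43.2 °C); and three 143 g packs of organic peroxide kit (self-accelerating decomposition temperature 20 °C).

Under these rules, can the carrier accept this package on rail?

Yes

Curing-agent paste: self-accelerating decomposition temperature 29.3 °C ≤ 50 °C → Class 4.1 (Self-Reactive).
Paint thinner: flash point 43.2 °C < 60.5 °C → Class 3 (Flammable Liquid).
Organic peroxide kit: self-accelerating decomposition temperature 20 °C ≤ 50 °C → Class 4.1 (Self-Reactive).
Total Class 4.1: 485 g + (three 143 g packs = 429 g) = 914 g.
914 g ≤ 1 kg (rail limit, Class 4.1) — within limit.
Class 3 quantity: 2.75 L.
2.75 L ≤ 5 L (rail limit, Class 3) — within limit.
Every hazard class is within its rail limit and no segregation rule is violated.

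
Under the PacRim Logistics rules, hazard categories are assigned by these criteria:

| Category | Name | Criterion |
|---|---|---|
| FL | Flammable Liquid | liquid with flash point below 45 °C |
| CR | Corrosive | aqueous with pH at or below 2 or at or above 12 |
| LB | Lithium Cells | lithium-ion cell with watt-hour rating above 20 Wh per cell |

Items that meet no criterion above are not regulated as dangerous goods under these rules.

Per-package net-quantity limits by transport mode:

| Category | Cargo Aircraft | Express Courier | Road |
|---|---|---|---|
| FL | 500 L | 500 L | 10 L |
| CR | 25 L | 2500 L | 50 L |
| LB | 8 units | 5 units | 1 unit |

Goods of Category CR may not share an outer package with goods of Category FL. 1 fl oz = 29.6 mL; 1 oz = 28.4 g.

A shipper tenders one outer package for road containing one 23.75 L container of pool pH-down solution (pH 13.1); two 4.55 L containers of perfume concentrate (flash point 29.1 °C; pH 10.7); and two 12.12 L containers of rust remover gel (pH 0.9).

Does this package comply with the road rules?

The pool pH-down solution has pH 13.1, which is ≥ 12, so it is Category CR (Corrosive).
With flash point 29.1 °C (< 45 °C), the perfume concentrate falls in Category FL.
pH 0.9 meets the Category CR criterion (Corrosive), so the rust remover gel is Category CR.
Category CR net quantity: 23.75 L + (two 12.12 L containers = 24.24 L) = 47.99 L.
47.99 L ≤ 50 L (road limit, Category CR) — within limit.
Category FL quantity: two 4.55 L containers = 9.1 L.
9.1 L ≤ 10 L (road limit, Category FL) — within limit.
Category CR and Category FL may not share an outer package.

No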